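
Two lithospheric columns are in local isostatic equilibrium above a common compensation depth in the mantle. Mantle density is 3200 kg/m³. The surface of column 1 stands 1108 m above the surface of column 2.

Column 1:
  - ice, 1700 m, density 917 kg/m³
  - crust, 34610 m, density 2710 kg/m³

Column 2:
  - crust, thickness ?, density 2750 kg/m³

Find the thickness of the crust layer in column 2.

Take the compensation level at the base of the deeper column (depth z_c below the surface of column 1) and equate Σ ρ_i t_i down to z_c; mantle fills any gap and the z_c terms cancel.
Column 1: 1700×917 + 34610×2710 + (z_c − 36310)×3200
Column 2: 1108×0 + x×2750 + (z_c − 1108 − 0 − x)×3200
The z_c×3200 term appears on both sides and cancels. Collect the known terms of each column as K = Σ(ρt)_known − 3200 × (depth of known layers): K_1 = 95352000 − 3200×36310 = −20840000; K_2 = 0 − 3200×(1108 + 0) = −3545600.
Balance: K_1 = K_2 − x×(3200 − 2750), so x = (K_2 − K_1)/(3200 − 2750) = 17294400/450 = 38400 m.

38400 m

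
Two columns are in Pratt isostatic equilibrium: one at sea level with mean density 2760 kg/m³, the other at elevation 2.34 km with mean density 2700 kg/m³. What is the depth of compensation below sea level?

ρ_ref D = ρ (D + h) → D (ρ_ref − ρ) = ρ h.
D = ρ h/(ρ_ref − ρ) = 2700 × 2.34 km/(2760 − 2700) = 105 km.

105 km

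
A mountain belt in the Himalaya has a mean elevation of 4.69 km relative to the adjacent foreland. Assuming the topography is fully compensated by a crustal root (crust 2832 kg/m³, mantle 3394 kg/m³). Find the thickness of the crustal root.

23.6 km

By Archimedes' principle applied to the lithosphere: the weight of the topography is balanced by the buoyancy of the root, ρ_c h = (ρ_m − ρ_c) r.
r = h · ρ_c / (ρ_m − ρ_c) = 4.69 km × 2832 / (3394 − 2832) = 23.6 km.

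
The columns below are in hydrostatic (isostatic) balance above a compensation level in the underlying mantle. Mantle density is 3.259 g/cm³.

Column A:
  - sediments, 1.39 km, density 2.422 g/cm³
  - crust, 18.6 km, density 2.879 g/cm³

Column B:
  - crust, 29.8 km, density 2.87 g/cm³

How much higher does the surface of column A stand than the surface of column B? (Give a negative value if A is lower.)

For any compensation level in the mantle, the mantle terms cancel and isostasy reduces to e = (Σt_A − Σt_B) − (Σ(ρt)_A − Σ(ρt)_B) / ρ_m.
Σt_A = 19.99 km; Σt_B = 29.8 km; Σ(ρt)_A = 56.91598; Σ(ρt)_B = 85.526 (in km·g/cm³).
e = (19.99 − 29.8) − (56.91598 − 85.526) / 3.259 = −1.03 km.

−1.03 km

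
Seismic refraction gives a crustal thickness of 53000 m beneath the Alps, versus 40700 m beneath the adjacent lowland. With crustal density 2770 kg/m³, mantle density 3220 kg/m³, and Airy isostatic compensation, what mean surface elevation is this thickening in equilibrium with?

1720 m

Excess crust Δ = 53000 m − 40700 m = 12300 m, split between elevation h and root r with h + r = Δ.
Airy balance ρ_c h = (ρ_m − ρ_c) r gives r = h ρ_c/(ρ_m − ρ_c), so h (1 + ρ_c/(ρ_m − ρ_c)) = Δ, i.e. h = Δ (ρ_m − ρ_c)/ρ_m.
h = 12300 m × 450/3220 = 1720 m.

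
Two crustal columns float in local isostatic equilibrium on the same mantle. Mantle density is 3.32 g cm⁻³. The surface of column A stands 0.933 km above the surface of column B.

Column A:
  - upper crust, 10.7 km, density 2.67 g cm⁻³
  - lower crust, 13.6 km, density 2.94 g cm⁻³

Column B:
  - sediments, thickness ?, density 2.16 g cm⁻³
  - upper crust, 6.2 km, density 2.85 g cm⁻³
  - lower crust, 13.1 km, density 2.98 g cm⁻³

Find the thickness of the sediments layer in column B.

Take the compensation level at the base of the deeper column (depth z_c below the surface of column A) and equate Σ ρ_i t_i down to z_c; mantle fills any gap and the z_c terms cancel.
Column A: 10.7×2.67 + 13.6×2.94 + (z_c − 24.3)×3.32
Column B: 0.933×0 + x×2.16 + 6.2×2.85 + 13.1×2.98 + (z_c − 0.933 − 19.3 − x)×3.32
The z_c×3.32 term appears on both sides and cancels. Collect the known terms of each column as K = Σ(ρt)_known − 3.32 × (depth of known layers): K_A = 68.553 − 3.32×24.3 = −12.123; K_B = 56.708 − 3.32×(0.933 + 19.3) = −10.46556.
Balance: K_A = K_B − x×(3.32 − 2.16), so x = (K_B − K_A)/(3.32 − 2.16) = 1.65744/1.16 = 1.43 km.

1.43 km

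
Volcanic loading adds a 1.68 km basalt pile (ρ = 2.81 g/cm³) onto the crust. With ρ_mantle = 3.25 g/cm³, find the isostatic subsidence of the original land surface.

1.45 km

Subaerial loading: s = t ρ_load / ρ_m.
s = 1.68 km × 2.81/3.25 = 1.45 km.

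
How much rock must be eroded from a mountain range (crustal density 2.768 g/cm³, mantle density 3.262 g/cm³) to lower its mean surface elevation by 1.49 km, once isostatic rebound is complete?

9.84 km

Net drop Δ = e − u = e − e ρ_c/ρ_m = e (ρ_m − ρ_c)/ρ_m.
e = Δ ρ_m/(ρ_m − ρ_c) = 1.49 km × 3.262/0.494 = 9.84 km.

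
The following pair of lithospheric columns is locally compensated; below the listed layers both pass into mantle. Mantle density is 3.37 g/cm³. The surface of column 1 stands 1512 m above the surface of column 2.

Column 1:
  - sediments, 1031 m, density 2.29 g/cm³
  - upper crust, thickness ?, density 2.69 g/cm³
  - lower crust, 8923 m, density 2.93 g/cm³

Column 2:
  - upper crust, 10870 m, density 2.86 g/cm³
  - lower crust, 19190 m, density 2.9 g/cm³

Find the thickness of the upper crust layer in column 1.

21500 m

Take the compensation level at the base of the deeper column (depth z_c below the surface of column 1) and equate Σ ρ_i t_i down to z_c; mantle fills any gap and the z_c terms cancel.
Column 1: 1031×2.29 + x×2.69 + 8923×2.93 + (z_c − 9954 − x)×3.37
Column 2: 1512×0 + 10870×2.86 + 19190×2.9 + (z_c − 1512 − 30060)×3.37
The z_c×3.37 term appears on both sides and cancels. Collect the known terms of each column as K = Σ(ρt)_known − 3.37 × (depth of known layers): K_1 = 28505.38 − 3.37×9954 = −5039.6; K_2 = 86739.2 − 3.37×(1512 + 30060) = −19658.44.
Balance: K_1 − x×(3.37 − 2.69) = K_2, so x = (K_1 − K_2)/(3.37 − 2.69) = 14618.8/0.68 = 21500 m.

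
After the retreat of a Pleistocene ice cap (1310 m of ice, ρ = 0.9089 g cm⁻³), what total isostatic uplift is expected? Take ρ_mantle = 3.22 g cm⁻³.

Removing the load lets mantle flow back in; uplift u satisfies ρ_ice t = ρ_m u.
u = t ρ_ice/ρ_m = 1310 m × 0.9089/3.22 = 370 m.

370 m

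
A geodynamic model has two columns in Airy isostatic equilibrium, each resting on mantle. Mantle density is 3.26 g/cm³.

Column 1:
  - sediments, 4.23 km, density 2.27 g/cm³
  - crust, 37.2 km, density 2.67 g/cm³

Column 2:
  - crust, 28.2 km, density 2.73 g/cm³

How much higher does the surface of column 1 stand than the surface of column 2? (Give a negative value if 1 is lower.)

3.43 km

For any compensation level in the mantle, the mantle terms cancel and isostasy reduces to e = (Σt_1 − Σt_2) − (Σ(ρt)_1 − Σ(ρt)_2) / ρ_m.
Σt_1 = 41.43 km; Σt_2 = 28.2 km; Σ(ρt)_1 = 108.9261; Σ(ρt)_2 = 76.986 (in km·g/cm³).
e = (41.43 − 28.2) − (108.9261 − 76.986) / 3.26 = 3.43 km.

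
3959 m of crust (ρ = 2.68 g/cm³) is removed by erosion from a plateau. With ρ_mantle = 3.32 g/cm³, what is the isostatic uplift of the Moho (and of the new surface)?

3200 m

Unloading: uplift u = e ρ_c/ρ_m = 3959 m × 2.68/3.32 = 3200 m.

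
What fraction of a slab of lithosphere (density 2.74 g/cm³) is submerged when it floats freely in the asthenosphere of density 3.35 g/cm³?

Submerged fraction = ρ_obj/ρ_fluid = 2.74/3.35 = 81.8%.

81.8%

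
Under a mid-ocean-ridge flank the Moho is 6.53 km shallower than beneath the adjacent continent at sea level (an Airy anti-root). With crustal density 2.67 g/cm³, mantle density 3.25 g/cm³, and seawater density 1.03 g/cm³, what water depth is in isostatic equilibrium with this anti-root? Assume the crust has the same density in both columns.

2.31 km

Replacing a thickness d of crust by seawater at the top must be balanced by replacing crust with mantle at the base: d (ρ_c − ρ_w) = a (ρ_m − ρ_c).
d = a (ρ_m − ρ_c)/(ρ_c − ρ_w) = 6.53 km × 0.58/1.64 = 2.31 km.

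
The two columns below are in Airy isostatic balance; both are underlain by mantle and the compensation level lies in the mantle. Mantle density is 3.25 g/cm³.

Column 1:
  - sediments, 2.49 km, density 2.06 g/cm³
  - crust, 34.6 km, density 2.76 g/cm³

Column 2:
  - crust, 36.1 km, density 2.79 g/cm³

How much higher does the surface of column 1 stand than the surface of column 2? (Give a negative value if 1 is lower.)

1.02 km

For any compensation level in the mantle, the mantle terms cancel and isostasy reduces to e = (Σt_1 − Σt_2) − (Σ(ρt)_1 − Σ(ρt)_2) / ρ_m.
Σt_1 = 37.09 km; Σt_2 = 36.1 km; Σ(ρt)_1 = 100.6254; Σ(ρt)_2 = 100.719 (in km·g/cm³).
e = (37.09 − 36.1) − (100.6254 − 100.719) / 3.25 = 1.02 km.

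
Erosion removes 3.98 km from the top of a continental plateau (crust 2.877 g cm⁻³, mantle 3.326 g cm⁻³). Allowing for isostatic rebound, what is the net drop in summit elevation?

0.537 km

Rebound u = e ρ_c/ρ_m = 3.98 km × 2.877/3.326 = 3.443 km.
Net surface drop = e − u = 3.98 km − 3.443 km = e (ρ_m − ρ_c)/ρ_m = 0.537 km.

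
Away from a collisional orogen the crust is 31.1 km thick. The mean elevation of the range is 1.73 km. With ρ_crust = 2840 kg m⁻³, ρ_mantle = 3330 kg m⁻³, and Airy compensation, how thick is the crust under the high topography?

Root depth r = h ρ_c / (ρ_m − ρ_c) = 1.73 km × 2840 / 490 = 10.03 km.
Total thickness = T + h + r = 31.1 km + 1.73 km + 10.03 km = 42.9 km.

42.9 km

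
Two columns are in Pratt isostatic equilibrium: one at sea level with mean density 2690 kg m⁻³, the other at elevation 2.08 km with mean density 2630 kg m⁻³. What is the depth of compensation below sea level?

91.2 km

ρ_ref D = ρ (D + h) → D (ρ_ref − ρ) = ρ h.
D = ρ h/(ρ_ref − ρ) = 2630 × 2.08 km/(2690 − 2630) = 91.2 km.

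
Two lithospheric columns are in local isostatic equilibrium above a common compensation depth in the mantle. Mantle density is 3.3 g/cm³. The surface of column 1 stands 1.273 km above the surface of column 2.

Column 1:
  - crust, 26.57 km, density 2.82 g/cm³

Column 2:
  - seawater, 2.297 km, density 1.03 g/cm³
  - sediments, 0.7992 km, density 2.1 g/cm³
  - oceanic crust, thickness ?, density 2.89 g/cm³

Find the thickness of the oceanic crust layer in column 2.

5.8 km

Take the compensation level at the base of the deeper column (depth z_c below the surface of column 1) and equate Σ ρ_i t_i down to z_c; mantle fills any gap and the z_c terms cancel.
Column 1: 26.57×2.82 + (z_c − 26.57)×3.3
Column 2: 1.273×0 + 2.297×1.03 + 0.7992×2.1 + x×2.89 + (z_c − 1.273 − 3.0962 − x)×3.3
The z_c×3.3 term appears on both sides and cancels. Collect the known terms of each column as K = Σ(ρt)_known − 3.3 × (depth of known layers): K_1 = 74.9274 − 3.3×26.57 = −12.7536; K_2 = 4.04423 − 3.3×(1.273 + 3.0962) = −10.37413.
Balance: K_1 = K_2 − x×(3.3 − 2.89), so x = (K_2 − K_1)/(3.3 − 2.89) = 2.37947/0.41 = 5.8 km.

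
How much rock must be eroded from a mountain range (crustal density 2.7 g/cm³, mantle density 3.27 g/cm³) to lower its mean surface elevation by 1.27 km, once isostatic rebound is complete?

7.29 km

Net drop Δ = e − u = e − e ρ_c/ρ_m = e (ρ_m − ρ_c)/ρ_m.
e = Δ ρ_m/(ρ_m − ρ_c) = 1.27 km × 3.27/0.57 = 7.29 km.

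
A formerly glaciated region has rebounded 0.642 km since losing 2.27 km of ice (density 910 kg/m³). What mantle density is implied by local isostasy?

ρ_m = ρ_ice t / u = 910 × 2.27 km/0.642 km = 3220 kg/m³.

3220 kg/m³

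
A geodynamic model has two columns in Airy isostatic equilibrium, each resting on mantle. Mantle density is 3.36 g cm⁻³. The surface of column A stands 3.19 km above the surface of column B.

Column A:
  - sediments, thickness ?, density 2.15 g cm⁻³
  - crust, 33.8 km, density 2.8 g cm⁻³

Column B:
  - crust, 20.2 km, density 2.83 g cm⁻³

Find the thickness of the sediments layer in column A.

2.06 km

Take the compensation level at the base of the deeper column (depth z_c below the surface of column A) and equate Σ ρ_i t_i down to z_c; mantle fills any gap and the z_c terms cancel.
Column A: x×2.15 + 33.8×2.8 + (z_c − 33.8 − x)×3.36
Column B: 3.19×0 + 20.2×2.83 + (z_c − 3.19 − 20.2)×3.36
The z_c×3.36 term appears on both sides and cancels. Collect the known terms of each column as K = Σ(ρt)_known − 3.36 × (depth of known layers): K_A = 94.64 − 3.36×33.8 = −18.928; K_B = 57.166 − 3.36×(3.19 + 20.2) = −21.4244.
Balance: K_A − x×(3.36 − 2.15) = K_B, so x = (K_A − K_B)/(3.36 − 2.15) = 2.4964/1.21 = 2.06 km.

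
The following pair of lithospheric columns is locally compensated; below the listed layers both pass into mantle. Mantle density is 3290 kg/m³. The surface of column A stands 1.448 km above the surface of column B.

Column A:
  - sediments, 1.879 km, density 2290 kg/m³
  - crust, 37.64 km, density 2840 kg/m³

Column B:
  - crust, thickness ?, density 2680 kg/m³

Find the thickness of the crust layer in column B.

23 km

Take the compensation level at the base of the deeper column (depth z_c below the surface of column A) and equate Σ ρ_i t_i down to z_c; mantle fills any gap and the z_c terms cancel.
Column A: 1.879×2290 + 37.64×2840 + (z_c − 39.519)×3290
Column B: 1.448×0 + x×2680 + (z_c − 1.448 − 0 − x)×3290
The z_c×3290 term appears on both sides and cancels. Collect the known terms of each column as K = Σ(ρt)_known − 3290 × (depth of known layers): K_A = 111200.51 − 3290×39.519 = −18817; K_B = 0 − 3290×(1.448 + 0) = −4763.92.
Balance: K_A = K_B − x×(3290 − 2680), so x = (K_B − K_A)/(3290 − 2680) = 14053.1/610 = 23 km.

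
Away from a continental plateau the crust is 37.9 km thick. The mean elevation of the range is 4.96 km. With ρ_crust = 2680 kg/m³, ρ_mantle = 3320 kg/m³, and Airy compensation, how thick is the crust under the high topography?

63.6 km

Root depth r = h ρ_c / (ρ_m − ρ_c) = 4.96 km × 2680 / 640 = 20.77 km.
Total thickness = T + h + r = 37.9 km + 4.96 km + 20.77 km = 63.6 km.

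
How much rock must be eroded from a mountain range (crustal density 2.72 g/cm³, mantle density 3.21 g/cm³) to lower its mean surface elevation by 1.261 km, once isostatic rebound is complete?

Net drop Δ = e − u = e − e ρ_c/ρ_m = e (ρ_m − ρ_c)/ρ_m.
e = Δ ρ_m/(ρ_m − ρ_c) = 1.261 km × 3.21/0.49 = 8.26 km.

8.26 km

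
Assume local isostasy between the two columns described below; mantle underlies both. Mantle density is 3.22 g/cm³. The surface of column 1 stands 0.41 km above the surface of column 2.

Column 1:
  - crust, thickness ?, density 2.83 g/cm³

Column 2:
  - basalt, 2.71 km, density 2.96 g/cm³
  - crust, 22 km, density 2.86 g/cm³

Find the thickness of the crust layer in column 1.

25.5 km

Take the compensation level at the base of the deeper column (depth z_c below the surface of column 1) and equate Σ ρ_i t_i down to z_c; mantle fills any gap and the z_c terms cancel.
Column 1: x×2.83 + (z_c − 0 − x)×3.22
Column 2: 0.41×0 + 2.71×2.96 + 22×2.86 + (z_c − 0.41 − 24.71)×3.22
The z_c×3.22 term appears on both sides and cancels. Collect the known terms of each column as K = Σ(ρt)_known − 3.22 × (depth of known layers): K_1 = 0 − 3.22×0 = 0; K_2 = 70.9416 − 3.22×(0.41 + 24.71) = −9.9448.
Balance: K_1 − x×(3.22 − 2.83) = K_2, so x = (K_1 − K_2)/(3.22 − 2.83) = 9.9448/0.39 = 25.5 km.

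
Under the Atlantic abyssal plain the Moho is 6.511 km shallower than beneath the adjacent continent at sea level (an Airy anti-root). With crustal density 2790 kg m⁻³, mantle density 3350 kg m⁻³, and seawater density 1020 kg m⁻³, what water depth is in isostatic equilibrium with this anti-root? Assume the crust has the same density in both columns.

2.06 km

Replacing a thickness d of crust by seawater at the top must be balanced by replacing crust with mantle at the base: d (ρ_c − ρ_w) = a (ρ_m − ρ_c).
d = a (ρ_m − ρ_c)/(ρ_c − ρ_w) = 6.511 km × 560/1770 = 2.06 km.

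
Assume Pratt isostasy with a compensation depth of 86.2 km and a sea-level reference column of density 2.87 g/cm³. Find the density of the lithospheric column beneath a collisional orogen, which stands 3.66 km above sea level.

2.75 g/cm³

Pratt balance: ρ_ref D = ρ (D + h).
ρ = ρ_ref D/(D + h) = 2.87 × 86.2 km/(86.2 km + 3.66 km) = 2.75 g/cm³.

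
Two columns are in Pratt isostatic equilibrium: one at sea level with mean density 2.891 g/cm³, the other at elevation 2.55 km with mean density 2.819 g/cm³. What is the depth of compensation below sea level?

ρ_ref D = ρ (D + h) → D (ρ_ref − ρ) = ρ h.
D = ρ h/(ρ_ref − ρ) = 2.819 × 2.55 km/(2.891 − 2.819) = 99.8 km.

99.8 km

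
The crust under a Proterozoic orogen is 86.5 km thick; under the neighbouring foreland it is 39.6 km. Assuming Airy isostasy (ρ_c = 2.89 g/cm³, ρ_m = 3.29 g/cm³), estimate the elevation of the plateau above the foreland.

Excess crust Δ = 86.5 km − 39.6 km = 46.9 km, split between elevation h and root r with h + r = Δ.
Airy balance ρ_c h = (ρ_m − ρ_c) r gives r = h ρ_c/(ρ_m − ρ_c), so h (1 + ρ_c/(ρ_m − ρ_c)) = Δ, i.e. h = Δ (ρ_m − ρ_c)/ρ_m.
h = 46.9 km × 0.4/3.29 = 5.7 km.

5.7 km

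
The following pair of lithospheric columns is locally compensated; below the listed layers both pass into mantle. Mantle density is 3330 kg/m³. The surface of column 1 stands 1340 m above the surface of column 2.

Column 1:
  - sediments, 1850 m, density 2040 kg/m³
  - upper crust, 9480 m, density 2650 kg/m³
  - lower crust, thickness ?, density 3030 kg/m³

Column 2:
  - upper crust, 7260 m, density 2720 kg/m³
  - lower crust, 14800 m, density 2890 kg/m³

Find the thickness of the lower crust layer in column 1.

21900 m

Take the compensation level at the base of the deeper column (depth z_c below the surface of column 1) and equate Σ ρ_i t_i down to z_c; mantle fills any gap and the z_c terms cancel.
Column 1: 1850×2040 + 9480×2650 + x×3030 + (z_c − 11330 − x)×3330
Column 2: 1340×0 + 7260×2720 + 14800×2890 + (z_c − 1340 − 22060)×3330
The z_c×3330 term appears on both sides and cancels. Collect the known terms of each column as K = Σ(ρt)_known − 3330 × (depth of known layers): K_1 = 28896000 − 3330×11330 = −8832900; K_2 = 62519200 − 3330×(1340 + 22060) = −15402800.
Balance: K_1 − x×(3330 − 3030) = K_2, so x = (K_1 − K_2)/(3330 − 3030) = 6569900/300 = 21900 m.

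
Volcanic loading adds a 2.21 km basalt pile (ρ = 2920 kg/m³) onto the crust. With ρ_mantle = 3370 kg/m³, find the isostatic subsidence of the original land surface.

Subaerial loading: s = t ρ_load / ρ_m.
s = 2.21 km × 2920/3370 = 1.91 km.

1.91 km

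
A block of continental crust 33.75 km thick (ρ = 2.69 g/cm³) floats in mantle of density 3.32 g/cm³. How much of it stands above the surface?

Floating equilibrium: submerged depth d = t ρ_obj/ρ_fluid = 33.75 km × 2.69/3.32 = 27.35 km.
Freeboard = t − d = 33.75 km − 27.35 km = 6.4 km.

6.4 km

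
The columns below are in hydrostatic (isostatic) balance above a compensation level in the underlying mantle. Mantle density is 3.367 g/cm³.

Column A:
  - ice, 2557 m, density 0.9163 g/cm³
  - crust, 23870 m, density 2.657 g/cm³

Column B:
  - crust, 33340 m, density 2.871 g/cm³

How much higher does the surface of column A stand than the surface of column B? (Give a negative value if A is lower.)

1980 m

For any compensation level in the mantle, the mantle terms cancel and isostasy reduces to e = (Σt_A − Σt_B) − (Σ(ρt)_A − Σ(ρt)_B) / ρ_m.
Σt_A = 26427 m; Σt_B = 33340 m; Σ(ρt)_A = 65765.5691; Σ(ρt)_B = 95719.14 (in m·g/cm³).
e = (26427 − 33340) − (65765.5691 − 95719.14) / 3.367 = 1980 m.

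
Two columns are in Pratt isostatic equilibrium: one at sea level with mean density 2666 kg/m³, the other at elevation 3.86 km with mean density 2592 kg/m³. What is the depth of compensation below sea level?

ρ_ref D = ρ (D + h) → D (ρ_ref − ρ) = ρ h.
D = ρ h/(ρ_ref − ρ) = 2592 × 3.86 km/(2666 − 2592) = 135 km.

135 km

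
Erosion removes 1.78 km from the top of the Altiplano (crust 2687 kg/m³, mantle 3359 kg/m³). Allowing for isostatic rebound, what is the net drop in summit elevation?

Rebound u = e ρ_c/ρ_m = 1.78 km × 2687/3359 = 1.424 km.
Net surface drop = e − u = 1.78 km − 1.424 km = e (ρ_m − ρ_c)/ρ_m = 0.356 km.

0.356 km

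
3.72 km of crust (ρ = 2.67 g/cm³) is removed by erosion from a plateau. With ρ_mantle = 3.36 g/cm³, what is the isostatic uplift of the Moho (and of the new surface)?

Unloading: uplift u = e ρ_c/ρ_m = 3.72 km × 2.67/3.36 = 2.96 km.

2.96 km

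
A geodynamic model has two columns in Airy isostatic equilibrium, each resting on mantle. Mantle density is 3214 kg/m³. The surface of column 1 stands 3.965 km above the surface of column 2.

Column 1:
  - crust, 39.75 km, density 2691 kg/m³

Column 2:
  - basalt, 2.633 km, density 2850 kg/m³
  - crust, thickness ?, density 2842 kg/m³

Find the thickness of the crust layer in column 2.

19.1 km

Take the compensation level at the base of the deeper column (depth z_c below the surface of column 1) and equate Σ ρ_i t_i down to z_c; mantle fills any gap and the z_c terms cancel.
Column 1: 39.75×2691 + (z_c − 39.75)×3214
Column 2: 3.965×0 + 2.633×2850 + x×2842 + (z_c − 3.965 − 2.633 − x)×3214
The z_c×3214 term appears on both sides and cancels. Collect the known terms of each column as K = Σ(ρt)_known − 3214 × (depth of known layers): K_1 = 106967.25 − 3214×39.75 = −20789.25; K_2 = 7504.05 − 3214×(3.965 + 2.633) = −13701.922.
Balance: K_1 = K_2 − x×(3214 − 2842), so x = (K_2 − K_1)/(3214 − 2842) = 7087.33/372 = 19.1 km.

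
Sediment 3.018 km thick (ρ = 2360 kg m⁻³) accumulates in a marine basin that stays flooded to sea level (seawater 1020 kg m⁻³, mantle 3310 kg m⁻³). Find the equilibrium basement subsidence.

1.77 km

Submarine loading: the sediment displaces seawater, and the subsidence is in turn flooded, so s (ρ_m − ρ_w) = t (ρ_sed − ρ_w).
s = 3.018 km × (2360 − 1020) / (3310 − 1020) = 1.77 km.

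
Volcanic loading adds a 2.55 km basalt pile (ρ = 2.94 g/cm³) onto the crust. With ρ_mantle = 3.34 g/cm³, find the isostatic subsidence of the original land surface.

Subaerial loading: s = t ρ_load / ρ_m.
s = 2.55 km × 2.94/3.34 = 2.24 km.

2.24 km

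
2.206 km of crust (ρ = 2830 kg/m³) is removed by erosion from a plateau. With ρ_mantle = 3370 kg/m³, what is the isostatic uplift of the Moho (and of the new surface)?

Unloading: uplift u = e ρ_c/ρ_m = 2.206 km × 2830/3370 = 1.85 km.

1.85 km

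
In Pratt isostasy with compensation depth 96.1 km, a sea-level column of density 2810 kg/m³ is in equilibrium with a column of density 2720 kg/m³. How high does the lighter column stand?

3.18 km

ρ_ref D = ρ (D + h) → h = D (ρ_ref − ρ)/ρ.
h = 96.1 km × (2810 − 2720)/2720 = 3.18 km.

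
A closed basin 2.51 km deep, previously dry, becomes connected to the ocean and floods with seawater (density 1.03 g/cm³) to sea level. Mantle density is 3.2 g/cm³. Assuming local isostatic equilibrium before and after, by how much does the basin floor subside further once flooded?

1.19 km

After flooding the water column is d + s deep. Its weight must equal the weight of mantle displaced by the extra subsidence s: (d + s) ρ_w = s ρ_m.
s = d ρ_w / (ρ_m − ρ_w) = 2.51 km × 1.03/(3.2 − 1.03) = 1.19 km.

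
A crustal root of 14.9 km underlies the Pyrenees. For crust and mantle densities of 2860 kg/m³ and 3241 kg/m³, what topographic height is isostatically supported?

1.98 km

For local isostatic compensation: ρ_c h = (ρ_m − ρ_c) r.
h = r (ρ_m − ρ_c) / ρ_c = 14.9 km × (3241 − 2860) / 2860 = 1.98 km.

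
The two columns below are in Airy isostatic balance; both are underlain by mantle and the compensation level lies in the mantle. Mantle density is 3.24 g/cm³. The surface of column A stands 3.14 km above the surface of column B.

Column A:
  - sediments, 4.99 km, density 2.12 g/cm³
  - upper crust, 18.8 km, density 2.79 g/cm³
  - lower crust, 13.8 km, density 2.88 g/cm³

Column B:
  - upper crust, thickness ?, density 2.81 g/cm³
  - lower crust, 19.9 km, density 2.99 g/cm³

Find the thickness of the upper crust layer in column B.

Take the compensation level at the base of the deeper column (depth z_c below the surface of column A) and equate Σ ρ_i t_i down to z_c; mantle fills any gap and the z_c terms cancel.
Column A: 4.99×2.12 + 18.8×2.79 + 13.8×2.88 + (z_c − 37.59)×3.24
Column B: 3.14×0 + x×2.81 + 19.9×2.99 + (z_c − 3.14 − 19.9 − x)×3.24
The z_c×3.24 term appears on both sides and cancels. Collect the known terms of each column as K = Σ(ρt)_known − 3.24 × (depth of known layers): K_A = 102.7748 − 3.24×37.59 = −19.0168; K_B = 59.501 − 3.24×(3.14 + 19.9) = −15.1486.
Balance: K_A = K_B − x×(3.24 − 2.81), so x = (K_B − K_A)/(3.24 − 2.81) = 3.8682/0.43 = 9 km.

9 km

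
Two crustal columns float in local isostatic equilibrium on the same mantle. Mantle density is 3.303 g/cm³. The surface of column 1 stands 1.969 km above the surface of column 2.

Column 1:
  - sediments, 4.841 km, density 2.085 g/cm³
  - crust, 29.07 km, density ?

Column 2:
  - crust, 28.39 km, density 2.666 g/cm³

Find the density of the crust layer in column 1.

2.66 g/cm³

Take the compensation level at the base of the deeper column (depth z_c below the surface of column 1) and equate Σ ρ_i t_i down to z_c; mantle fills any gap and the z_c terms cancel.
Column 1: 4.841×2.085 + 29.07×ρ + (z_c − 33.911)×3.303
Column 2: 1.969×0 + 28.39×2.666 + (z_c − 1.969 − 28.39)×3.303
The z_c×3.303 term appears on both sides and cancels. Collect the known terms of each column as K = Σ(ρt)_known − 3.303 × (depth of known layers): K_1 = 10.093485 − 3.303×33.911 = −101.914548; K_2 = 75.68774 − 3.303×(1.969 + 28.39) = −24.588037.
Balance: K_1 + 29.07×ρ = K_2, so ρ = (K_2 − K_1)/29.07 = 77.3265/29.07 = 2.66 g/cm³.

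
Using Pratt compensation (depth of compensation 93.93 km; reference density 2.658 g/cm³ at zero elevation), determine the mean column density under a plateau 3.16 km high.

Pratt balance: ρ_ref D = ρ (D + h).
ρ = ρ_ref D/(D + h) = 2.658 × 93.93 km/(93.93 km + 3.16 km) = 2.57 g/cm³.

2.57 g/cm³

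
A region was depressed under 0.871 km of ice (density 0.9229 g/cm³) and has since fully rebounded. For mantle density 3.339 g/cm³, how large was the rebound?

Removing the load lets mantle flow back in; uplift u satisfies ρ_ice t = ρ_m u.
u = t ρ_ice/ρ_m = 0.871 km × 0.9229/3.339 = 0.241 km.

0.241 km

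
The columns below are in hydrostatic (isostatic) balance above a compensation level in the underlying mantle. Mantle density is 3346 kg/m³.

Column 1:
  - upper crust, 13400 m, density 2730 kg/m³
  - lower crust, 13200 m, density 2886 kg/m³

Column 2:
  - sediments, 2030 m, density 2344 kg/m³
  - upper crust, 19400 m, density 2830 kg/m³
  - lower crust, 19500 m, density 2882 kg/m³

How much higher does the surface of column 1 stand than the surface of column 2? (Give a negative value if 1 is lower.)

−2020 m

For any compensation level in the mantle, the mantle terms cancel and isostasy reduces to e = (Σt_1 − Σt_2) − (Σ(ρt)_1 − Σ(ρt)_2) / ρ_m.
Σt_1 = 26600 m; Σt_2 = 40930 m; Σ(ρt)_1 = 74677200; Σ(ρt)_2 = 115859320 (in m·kg/m³).
e = (26600 − 40930) − (74677200 − 115859320) / 3346 = −2020 m.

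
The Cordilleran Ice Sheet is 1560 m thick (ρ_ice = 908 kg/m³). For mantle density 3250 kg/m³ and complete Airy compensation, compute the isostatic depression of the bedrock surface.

436 m

Balancing pressure at the compensation depth: the ice load ρ_ice t is balanced by mantle displaced below, ρ_m s.
s = t ρ_ice / ρ_m = 1560 m × 908/3250 = 436 m.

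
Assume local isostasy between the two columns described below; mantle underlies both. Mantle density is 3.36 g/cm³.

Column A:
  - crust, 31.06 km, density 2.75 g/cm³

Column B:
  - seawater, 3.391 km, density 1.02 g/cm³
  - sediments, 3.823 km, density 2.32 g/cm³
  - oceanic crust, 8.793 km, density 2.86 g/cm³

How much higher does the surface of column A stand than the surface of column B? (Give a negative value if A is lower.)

For any compensation level in the mantle, the mantle terms cancel and isostasy reduces to e = (Σt_A − Σt_B) − (Σ(ρt)_A − Σ(ρt)_B) / ρ_m.
Σt_A = 31.06 km; Σt_B = 16.007 km; Σ(ρt)_A = 85.415; Σ(ρt)_B = 37.47616 (in km·g/cm³).
e = (31.06 − 16.007) − (85.415 − 37.47616) / 3.36 = 0.785 km.

0.785 km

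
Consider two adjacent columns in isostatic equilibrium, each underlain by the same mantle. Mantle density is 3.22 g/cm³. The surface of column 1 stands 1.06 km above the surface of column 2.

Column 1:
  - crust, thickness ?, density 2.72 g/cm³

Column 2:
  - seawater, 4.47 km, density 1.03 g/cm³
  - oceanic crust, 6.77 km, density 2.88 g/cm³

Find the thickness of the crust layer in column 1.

Take the compensation level at the base of the deeper column (depth z_c below the surface of column 1) and equate Σ ρ_i t_i down to z_c; mantle fills any gap and the z_c terms cancel.
Column 1: x×2.72 + (z_c − 0 − x)×3.22
Column 2: 1.06×0 + 4.47×1.03 + 6.77×2.88 + (z_c − 1.06 − 11.24)×3.22
The z_c×3.22 term appears on both sides and cancels. Collect the known terms of each column as K = Σ(ρt)_known − 3.22 × (depth of known layers): K_1 = 0 − 3.22×0 = 0; K_2 = 24.1017 − 3.22×(1.06 + 11.24) = −15.5043.
Balance: K_1 − x×(3.22 − 2.72) = K_2, so x = (K_1 − K_2)/(3.22 − 2.72) = 15.5043/0.5 = 31 km.

31 km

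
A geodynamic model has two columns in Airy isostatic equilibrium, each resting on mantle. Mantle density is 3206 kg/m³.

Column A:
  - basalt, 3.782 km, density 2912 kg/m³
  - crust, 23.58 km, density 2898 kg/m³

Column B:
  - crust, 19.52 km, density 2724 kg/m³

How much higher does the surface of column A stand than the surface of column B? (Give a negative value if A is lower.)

For any compensation level in the mantle, the mantle terms cancel and isostasy reduces to e = (Σt_A − Σt_B) − (Σ(ρt)_A − Σ(ρt)_B) / ρ_m.
Σt_A = 27.362 km; Σt_B = 19.52 km; Σ(ρt)_A = 79348.024; Σ(ρt)_B = 53172.48 (in km·kg/m³).
e = (27.362 − 19.52) − (79348.024 − 53172.48) / 3206 = −0.323 km.

−0.323 km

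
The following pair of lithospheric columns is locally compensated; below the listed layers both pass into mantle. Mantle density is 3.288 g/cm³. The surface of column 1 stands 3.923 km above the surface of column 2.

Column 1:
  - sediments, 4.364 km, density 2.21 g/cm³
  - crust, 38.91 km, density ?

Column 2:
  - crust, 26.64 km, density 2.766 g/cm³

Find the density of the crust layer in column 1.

2.72 g/cm³

Take the compensation level at the base of the deeper column (depth z_c below the surface of column 1) and equate Σ ρ_i t_i down to z_c; mantle fills any gap and the z_c terms cancel.
Column 1: 4.364×2.21 + 38.91×ρ + (z_c − 43.274)×3.288
Column 2: 3.923×0 + 26.64×2.766 + (z_c − 3.923 − 26.64)×3.288
The z_c×3.288 term appears on both sides and cancels. Collect the known terms of each column as K = Σ(ρt)_known − 3.288 × (depth of known layers): K_1 = 9.64444 − 3.288×43.274 = −132.640472; K_2 = 73.68624 − 3.288×(3.923 + 26.64) = −26.804904.
Balance: K_1 + 38.91×ρ = K_2, so ρ = (K_2 − K_1)/38.91 = 105.836/38.91 = 2.72 g/cm³.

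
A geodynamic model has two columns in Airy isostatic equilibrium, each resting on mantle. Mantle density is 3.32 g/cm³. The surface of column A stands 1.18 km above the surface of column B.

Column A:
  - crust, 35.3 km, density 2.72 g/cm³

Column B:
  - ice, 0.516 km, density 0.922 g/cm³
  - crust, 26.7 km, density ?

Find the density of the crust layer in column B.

Take the compensation level at the base of the deeper column (depth z_c below the surface of column A) and equate Σ ρ_i t_i down to z_c; mantle fills any gap and the z_c terms cancel.
Column A: 35.3×2.72 + (z_c − 35.3)×3.32
Column B: 1.18×0 + 0.516×0.922 + 26.7×ρ + (z_c − 1.18 − 27.216)×3.32
The z_c×3.32 term appears on both sides and cancels. Collect the known terms of each column as K = Σ(ρt)_known − 3.32 × (depth of known layers): K_A = 96.016 − 3.32×35.3 = −21.18; K_B = 0.475752 − 3.32×(1.18 + 27.216) = −93.798968.
Balance: K_A = K_B + 26.7×ρ, so ρ = (K_A − K_B)/26.7 = 72.619/26.7 = 2.72 g/cm³.

2.72 g/cm³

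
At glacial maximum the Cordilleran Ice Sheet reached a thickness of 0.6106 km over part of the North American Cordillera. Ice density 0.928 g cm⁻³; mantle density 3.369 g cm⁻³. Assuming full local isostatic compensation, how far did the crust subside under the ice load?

For local isostatic compensation: the ice load ρ_ice t is balanced by mantle displaced below, ρ_m s.
s = t ρ_ice / ρ_m = 0.6106 km × 0.928/3.369 = 0.168 km.

0.168 km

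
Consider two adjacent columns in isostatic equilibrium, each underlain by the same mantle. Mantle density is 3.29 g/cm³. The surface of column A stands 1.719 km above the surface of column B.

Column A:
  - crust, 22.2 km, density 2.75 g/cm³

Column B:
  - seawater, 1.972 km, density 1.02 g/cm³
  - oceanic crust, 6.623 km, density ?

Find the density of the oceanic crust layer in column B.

Take the compensation level at the base of the deeper column (depth z_c below the surface of column A) and equate Σ ρ_i t_i down to z_c; mantle fills any gap and the z_c terms cancel.
Column A: 22.2×2.75 + (z_c − 22.2)×3.29
Column B: 1.719×0 + 1.972×1.02 + 6.623×ρ + (z_c − 1.719 − 8.595)×3.29
The z_c×3.29 term appears on both sides and cancels. Collect the known terms of each column as K = Σ(ρt)_known − 3.29 × (depth of known layers): K_A = 61.05 − 3.29×22.2 = −11.988; K_B = 2.01144 − 3.29×(1.719 + 8.595) = −31.92162.
Balance: K_A = K_B + 6.623×ρ, so ρ = (K_A − K_B)/6.623 = 19.9336/6.623 = 3.01 g/cm³.

3.01 g/cm³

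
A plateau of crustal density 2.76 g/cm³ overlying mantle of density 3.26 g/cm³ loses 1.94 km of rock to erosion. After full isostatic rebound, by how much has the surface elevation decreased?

Rebound u = e ρ_c/ρ_m = 1.94 km × 2.76/3.26 = 1.642 km.
Net surface drop = e − u = 1.94 km − 1.642 km = e (ρ_m − ρ_c)/ρ_m = 0.298 km.

0.298 km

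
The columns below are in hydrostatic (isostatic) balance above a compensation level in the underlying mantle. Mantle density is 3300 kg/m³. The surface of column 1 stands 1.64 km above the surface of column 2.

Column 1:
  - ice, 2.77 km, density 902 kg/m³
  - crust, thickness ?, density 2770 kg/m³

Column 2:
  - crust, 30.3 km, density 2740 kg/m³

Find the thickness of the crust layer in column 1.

29.7 km

Take the compensation level at the base of the deeper column (depth z_c below the surface of column 1) and equate Σ ρ_i t_i down to z_c; mantle fills any gap and the z_c terms cancel.
Column 1: 2.77×902 + x×2770 + (z_c − 2.77 − x)×3300
Column 2: 1.64×0 + 30.3×2740 + (z_c − 1.64 − 30.3)×3300
The z_c×3300 term appears on both sides and cancels. Collect the known terms of each column as K = Σ(ρt)_known − 3300 × (depth of known layers): K_1 = 2498.54 − 3300×2.77 = −6642.46; K_2 = 83022 − 3300×(1.64 + 30.3) = −22380.
Balance: K_1 − x×(3300 − 2770) = K_2, so x = (K_1 − K_2)/(3300 − 2770) = 15737.5/530 = 29.7 km.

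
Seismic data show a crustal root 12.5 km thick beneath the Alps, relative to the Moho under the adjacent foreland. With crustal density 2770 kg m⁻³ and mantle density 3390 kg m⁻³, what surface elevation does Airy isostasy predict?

Equating mass per unit area of the two columns: ρ_c h = (ρ_m − ρ_c) r.
h = r (ρ_m − ρ_c) / ρ_c = 12.5 km × (3390 − 2770) / 2770 = 2.8 km.

2.8 km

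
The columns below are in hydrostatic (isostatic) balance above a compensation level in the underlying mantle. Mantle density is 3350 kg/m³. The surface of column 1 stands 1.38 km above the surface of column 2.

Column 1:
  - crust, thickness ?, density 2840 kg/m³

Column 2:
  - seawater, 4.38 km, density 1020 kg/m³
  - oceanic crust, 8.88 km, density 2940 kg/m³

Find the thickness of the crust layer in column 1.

36.2 km

Take the compensation level at the base of the deeper column (depth z_c below the surface of column 1) and equate Σ ρ_i t_i down to z_c; mantle fills any gap and the z_c terms cancel.
Column 1: x×2840 + (z_c − 0 − x)×3350
Column 2: 1.38×0 + 4.38×1020 + 8.88×2940 + (z_c − 1.38 − 13.26)×3350
The z_c×3350 term appears on both sides and cancels. Collect the known terms of each column as K = Σ(ρt)_known − 3350 × (depth of known layers): K_1 = 0 − 3350×0 = 0; K_2 = 30574.8 − 3350×(1.38 + 13.26) = −18469.2.
Balance: K_1 − x×(3350 − 2840) = K_2, so x = (K_1 − K_2)/(3350 − 2840) = 18469.2/510 = 36.2 km.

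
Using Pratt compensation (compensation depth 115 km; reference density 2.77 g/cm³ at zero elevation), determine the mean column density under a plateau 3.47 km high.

Pratt balance: ρ_ref D = ρ (D + h).
ρ = ρ_ref D/(D + h) = 2.77 × 115 km/(115 km + 3.47 km) = 2.69 g/cm³.

2.69 g/cm³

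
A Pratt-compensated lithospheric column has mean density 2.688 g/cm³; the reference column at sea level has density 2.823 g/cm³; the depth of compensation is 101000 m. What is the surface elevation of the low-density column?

5070 m

ρ_ref D = ρ (D + h) → h = D (ρ_ref − ρ)/ρ.
h = 101000 m × (2.823 − 2.688)/2.688 = 5070 m.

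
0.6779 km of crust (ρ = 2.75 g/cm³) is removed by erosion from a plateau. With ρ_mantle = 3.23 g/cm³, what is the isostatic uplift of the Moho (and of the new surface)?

Unloading: uplift u = e ρ_c/ρ_m = 0.6779 km × 2.75/3.23 = 0.577 km.

0.577 km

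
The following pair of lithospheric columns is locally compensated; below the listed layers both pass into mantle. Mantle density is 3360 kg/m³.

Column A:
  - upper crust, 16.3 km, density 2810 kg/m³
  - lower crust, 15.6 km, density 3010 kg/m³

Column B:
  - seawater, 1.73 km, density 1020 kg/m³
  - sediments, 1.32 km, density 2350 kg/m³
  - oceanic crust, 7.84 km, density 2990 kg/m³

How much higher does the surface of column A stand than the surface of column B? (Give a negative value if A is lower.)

1.83 km

For any compensation level in the mantle, the mantle terms cancel and isostasy reduces to e = (Σt_A − Σt_B) − (Σ(ρt)_A − Σ(ρt)_B) / ρ_m.
Σt_A = 31.9 km; Σt_B = 10.89 km; Σ(ρt)_A = 92759; Σ(ρt)_B = 28308.2 (in km·kg/m³).
e = (31.9 − 10.89) − (92759 − 28308.2) / 3360 = 1.83 km.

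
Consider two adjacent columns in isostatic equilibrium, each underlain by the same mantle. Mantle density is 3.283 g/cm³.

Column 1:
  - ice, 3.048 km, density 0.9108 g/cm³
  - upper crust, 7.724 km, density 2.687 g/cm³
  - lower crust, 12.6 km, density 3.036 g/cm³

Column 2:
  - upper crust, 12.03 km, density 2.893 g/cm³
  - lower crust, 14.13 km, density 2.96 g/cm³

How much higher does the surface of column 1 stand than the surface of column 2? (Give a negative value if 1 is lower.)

1.73 km

For any compensation level in the mantle, the mantle terms cancel and isostasy reduces to e = (Σt_1 − Σt_2) − (Σ(ρt)_1 − Σ(ρt)_2) / ρ_m.
Σt_1 = 23.372 km; Σt_2 = 26.16 km; Σ(ρt)_1 = 61.7841064; Σ(ρt)_2 = 76.62759 (in km·g/cm³).
e = (23.372 − 26.16) − (61.7841064 − 76.62759) / 3.283 = 1.73 km.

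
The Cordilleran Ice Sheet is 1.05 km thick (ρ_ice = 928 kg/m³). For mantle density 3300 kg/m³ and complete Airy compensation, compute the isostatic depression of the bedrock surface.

Isostatic balance requires: the ice load ρ_ice t is balanced by mantle displaced below, ρ_m s.
s = t ρ_ice / ρ_m = 1.05 km × 928/3300 = 0.295 km.

0.295 km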